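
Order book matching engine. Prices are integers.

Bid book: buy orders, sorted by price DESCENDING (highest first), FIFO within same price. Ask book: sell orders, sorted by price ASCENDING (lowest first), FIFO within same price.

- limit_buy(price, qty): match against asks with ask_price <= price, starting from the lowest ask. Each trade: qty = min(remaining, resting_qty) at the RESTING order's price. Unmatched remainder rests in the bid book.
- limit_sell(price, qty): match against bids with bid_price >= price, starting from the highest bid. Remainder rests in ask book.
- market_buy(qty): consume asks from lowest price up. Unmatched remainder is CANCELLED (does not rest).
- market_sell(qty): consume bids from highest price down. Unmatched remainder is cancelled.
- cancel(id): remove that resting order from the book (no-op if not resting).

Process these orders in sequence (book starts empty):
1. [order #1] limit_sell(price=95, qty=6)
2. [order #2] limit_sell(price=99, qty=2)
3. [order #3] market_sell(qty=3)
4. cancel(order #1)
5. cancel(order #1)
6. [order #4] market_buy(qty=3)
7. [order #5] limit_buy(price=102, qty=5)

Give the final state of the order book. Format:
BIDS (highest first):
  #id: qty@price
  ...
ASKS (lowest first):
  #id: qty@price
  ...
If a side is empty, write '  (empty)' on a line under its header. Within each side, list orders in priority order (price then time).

Answer: BIDS (highest first):
  #5: 5@102
ASKS (lowest first):
  (empty)

Derivation:
After op 1 [order #1] limit_sell(price=95, qty=6): fills=none; bids=[-] asks=[#1:6@95]
After op 2 [order #2] limit_sell(price=99, qty=2): fills=none; bids=[-] asks=[#1:6@95 #2:2@99]
After op 3 [order #3] market_sell(qty=3): fills=none; bids=[-] asks=[#1:6@95 #2:2@99]
After op 4 cancel(order #1): fills=none; bids=[-] asks=[#2:2@99]
After op 5 cancel(order #1): fills=none; bids=[-] asks=[#2:2@99]
After op 6 [order #4] market_buy(qty=3): fills=#4x#2:2@99; bids=[-] asks=[-]
After op 7 [order #5] limit_buy(price=102, qty=5): fills=none; bids=[#5:5@102] asks=[-]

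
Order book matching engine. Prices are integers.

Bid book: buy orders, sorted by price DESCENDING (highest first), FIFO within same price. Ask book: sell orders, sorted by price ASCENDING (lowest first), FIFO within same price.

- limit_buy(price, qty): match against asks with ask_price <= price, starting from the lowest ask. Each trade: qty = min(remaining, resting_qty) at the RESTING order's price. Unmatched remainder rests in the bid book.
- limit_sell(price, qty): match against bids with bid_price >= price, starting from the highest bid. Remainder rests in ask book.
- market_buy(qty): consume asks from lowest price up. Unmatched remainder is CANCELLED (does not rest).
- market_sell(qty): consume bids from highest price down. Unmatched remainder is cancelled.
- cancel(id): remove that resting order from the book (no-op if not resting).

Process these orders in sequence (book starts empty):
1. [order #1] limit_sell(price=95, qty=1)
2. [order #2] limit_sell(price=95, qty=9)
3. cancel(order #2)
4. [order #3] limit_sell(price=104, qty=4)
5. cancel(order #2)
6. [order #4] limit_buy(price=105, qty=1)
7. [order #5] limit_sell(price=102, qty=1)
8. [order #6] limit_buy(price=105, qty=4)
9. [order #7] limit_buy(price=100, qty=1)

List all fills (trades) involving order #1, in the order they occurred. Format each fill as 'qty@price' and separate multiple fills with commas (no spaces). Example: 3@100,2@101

Answer: 1@95

Derivation:
After op 1 [order #1] limit_sell(price=95, qty=1): fills=none; bids=[-] asks=[#1:1@95]
After op 2 [order #2] limit_sell(price=95, qty=9): fills=none; bids=[-] asks=[#1:1@95 #2:9@95]
After op 3 cancel(order #2): fills=none; bids=[-] asks=[#1:1@95]
After op 4 [order #3] limit_sell(price=104, qty=4): fills=none; bids=[-] asks=[#1:1@95 #3:4@104]
After op 5 cancel(order #2): fills=none; bids=[-] asks=[#1:1@95 #3:4@104]
After op 6 [order #4] limit_buy(price=105, qty=1): fills=#4x#1:1@95; bids=[-] asks=[#3:4@104]
After op 7 [order #5] limit_sell(price=102, qty=1): fills=none; bids=[-] asks=[#5:1@102 #3:4@104]
After op 8 [order #6] limit_buy(price=105, qty=4): fills=#6x#5:1@102 #6x#3:3@104; bids=[-] asks=[#3:1@104]
After op 9 [order #7] limit_buy(price=100, qty=1): fills=none; bids=[#7:1@100] asks=[#3:1@104]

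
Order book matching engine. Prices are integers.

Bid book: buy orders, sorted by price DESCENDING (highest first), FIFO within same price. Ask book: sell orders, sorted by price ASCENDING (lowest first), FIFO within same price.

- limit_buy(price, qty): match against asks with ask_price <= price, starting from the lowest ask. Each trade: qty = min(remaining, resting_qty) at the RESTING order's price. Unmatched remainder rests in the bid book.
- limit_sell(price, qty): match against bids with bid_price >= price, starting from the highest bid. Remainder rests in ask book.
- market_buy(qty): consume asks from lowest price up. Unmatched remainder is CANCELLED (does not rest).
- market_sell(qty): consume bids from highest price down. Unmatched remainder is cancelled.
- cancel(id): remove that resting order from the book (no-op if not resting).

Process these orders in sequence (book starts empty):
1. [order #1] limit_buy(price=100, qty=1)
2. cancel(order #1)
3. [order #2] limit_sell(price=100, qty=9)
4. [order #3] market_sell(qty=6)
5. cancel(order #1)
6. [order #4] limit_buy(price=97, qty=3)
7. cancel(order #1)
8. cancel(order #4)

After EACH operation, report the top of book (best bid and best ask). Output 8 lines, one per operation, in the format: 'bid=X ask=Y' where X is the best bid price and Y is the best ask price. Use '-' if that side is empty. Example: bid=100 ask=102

After op 1 [order #1] limit_buy(price=100, qty=1): fills=none; bids=[#1:1@100] asks=[-]
After op 2 cancel(order #1): fills=none; bids=[-] asks=[-]
After op 3 [order #2] limit_sell(price=100, qty=9): fills=none; bids=[-] asks=[#2:9@100]
After op 4 [order #3] market_sell(qty=6): fills=none; bids=[-] asks=[#2:9@100]
After op 5 cancel(order #1): fills=none; bids=[-] asks=[#2:9@100]
After op 6 [order #4] limit_buy(price=97, qty=3): fills=none; bids=[#4:3@97] asks=[#2:9@100]
After op 7 cancel(order #1): fills=none; bids=[#4:3@97] asks=[#2:9@100]
After op 8 cancel(order #4): fills=none; bids=[-] asks=[#2:9@100]

Answer: bid=100 ask=-
bid=- ask=-
bid=- ask=100
bid=- ask=100
bid=- ask=100
bid=97 ask=100
bid=97 ask=100
bid=- ask=100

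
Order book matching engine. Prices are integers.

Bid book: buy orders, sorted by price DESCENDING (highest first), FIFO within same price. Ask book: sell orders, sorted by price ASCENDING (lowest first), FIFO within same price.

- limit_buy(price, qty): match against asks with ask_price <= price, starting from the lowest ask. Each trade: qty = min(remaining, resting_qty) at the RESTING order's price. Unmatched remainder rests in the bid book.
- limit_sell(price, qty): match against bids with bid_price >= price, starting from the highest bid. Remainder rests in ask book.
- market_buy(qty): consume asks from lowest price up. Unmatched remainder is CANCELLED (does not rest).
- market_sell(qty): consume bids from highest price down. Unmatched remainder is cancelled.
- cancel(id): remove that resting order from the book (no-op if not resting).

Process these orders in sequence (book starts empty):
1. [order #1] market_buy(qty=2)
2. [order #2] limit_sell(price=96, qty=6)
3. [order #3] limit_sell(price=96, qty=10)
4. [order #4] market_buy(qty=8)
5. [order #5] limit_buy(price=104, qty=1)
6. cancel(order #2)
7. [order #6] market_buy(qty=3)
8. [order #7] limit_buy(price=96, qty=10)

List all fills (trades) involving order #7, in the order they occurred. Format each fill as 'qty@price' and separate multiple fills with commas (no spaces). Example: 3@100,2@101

After op 1 [order #1] market_buy(qty=2): fills=none; bids=[-] asks=[-]
After op 2 [order #2] limit_sell(price=96, qty=6): fills=none; bids=[-] asks=[#2:6@96]
After op 3 [order #3] limit_sell(price=96, qty=10): fills=none; bids=[-] asks=[#2:6@96 #3:10@96]
After op 4 [order #4] market_buy(qty=8): fills=#4x#2:6@96 #4x#3:2@96; bids=[-] asks=[#3:8@96]
After op 5 [order #5] limit_buy(price=104, qty=1): fills=#5x#3:1@96; bids=[-] asks=[#3:7@96]
After op 6 cancel(order #2): fills=none; bids=[-] asks=[#3:7@96]
After op 7 [order #6] market_buy(qty=3): fills=#6x#3:3@96; bids=[-] asks=[#3:4@96]
After op 8 [order #7] limit_buy(price=96, qty=10): fills=#7x#3:4@96; bids=[#7:6@96] asks=[-]

Answer: 4@96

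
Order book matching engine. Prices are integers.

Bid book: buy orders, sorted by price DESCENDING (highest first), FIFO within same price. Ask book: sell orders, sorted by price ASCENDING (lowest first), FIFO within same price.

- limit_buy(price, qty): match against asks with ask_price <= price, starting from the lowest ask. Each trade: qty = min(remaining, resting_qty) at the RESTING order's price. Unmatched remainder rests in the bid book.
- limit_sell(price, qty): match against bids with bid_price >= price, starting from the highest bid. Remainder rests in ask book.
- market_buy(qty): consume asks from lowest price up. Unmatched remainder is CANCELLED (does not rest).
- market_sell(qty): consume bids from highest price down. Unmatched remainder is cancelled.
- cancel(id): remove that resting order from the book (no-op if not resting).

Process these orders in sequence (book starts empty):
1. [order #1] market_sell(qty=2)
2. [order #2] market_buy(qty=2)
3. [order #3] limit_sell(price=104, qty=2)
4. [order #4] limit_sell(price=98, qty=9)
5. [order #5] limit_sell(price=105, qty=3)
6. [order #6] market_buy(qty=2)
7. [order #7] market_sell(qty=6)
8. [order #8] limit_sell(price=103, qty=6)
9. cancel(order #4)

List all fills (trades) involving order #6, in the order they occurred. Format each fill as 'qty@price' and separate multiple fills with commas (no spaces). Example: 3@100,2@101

After op 1 [order #1] market_sell(qty=2): fills=none; bids=[-] asks=[-]
After op 2 [order #2] market_buy(qty=2): fills=none; bids=[-] asks=[-]
After op 3 [order #3] limit_sell(price=104, qty=2): fills=none; bids=[-] asks=[#3:2@104]
After op 4 [order #4] limit_sell(price=98, qty=9): fills=none; bids=[-] asks=[#4:9@98 #3:2@104]
After op 5 [order #5] limit_sell(price=105, qty=3): fills=none; bids=[-] asks=[#4:9@98 #3:2@104 #5:3@105]
After op 6 [order #6] market_buy(qty=2): fills=#6x#4:2@98; bids=[-] asks=[#4:7@98 #3:2@104 #5:3@105]
After op 7 [order #7] market_sell(qty=6): fills=none; bids=[-] asks=[#4:7@98 #3:2@104 #5:3@105]
After op 8 [order #8] limit_sell(price=103, qty=6): fills=none; bids=[-] asks=[#4:7@98 #8:6@103 #3:2@104 #5:3@105]
After op 9 cancel(order #4): fills=none; bids=[-] asks=[#8:6@103 #3:2@104 #5:3@105]

Answer: 2@98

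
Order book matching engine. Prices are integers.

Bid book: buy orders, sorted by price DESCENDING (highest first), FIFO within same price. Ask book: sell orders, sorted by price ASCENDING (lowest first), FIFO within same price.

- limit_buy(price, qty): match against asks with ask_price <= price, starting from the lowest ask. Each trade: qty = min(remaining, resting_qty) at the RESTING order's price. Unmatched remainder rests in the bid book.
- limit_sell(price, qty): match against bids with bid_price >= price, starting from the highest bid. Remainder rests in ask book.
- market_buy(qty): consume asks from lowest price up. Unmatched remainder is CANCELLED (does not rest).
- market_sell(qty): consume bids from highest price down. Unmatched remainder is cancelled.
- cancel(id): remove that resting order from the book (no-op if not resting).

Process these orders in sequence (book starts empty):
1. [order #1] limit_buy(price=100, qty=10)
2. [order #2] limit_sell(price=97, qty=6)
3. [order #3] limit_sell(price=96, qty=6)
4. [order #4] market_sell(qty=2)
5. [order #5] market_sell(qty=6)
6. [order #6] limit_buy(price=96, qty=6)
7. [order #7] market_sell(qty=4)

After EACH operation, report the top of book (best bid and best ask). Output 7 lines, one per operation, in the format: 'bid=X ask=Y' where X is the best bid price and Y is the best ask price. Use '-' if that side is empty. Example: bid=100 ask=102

Answer: bid=100 ask=-
bid=100 ask=-
bid=- ask=96
bid=- ask=96
bid=- ask=96
bid=96 ask=-
bid=- ask=-

Derivation:
After op 1 [order #1] limit_buy(price=100, qty=10): fills=none; bids=[#1:10@100] asks=[-]
After op 2 [order #2] limit_sell(price=97, qty=6): fills=#1x#2:6@100; bids=[#1:4@100] asks=[-]
After op 3 [order #3] limit_sell(price=96, qty=6): fills=#1x#3:4@100; bids=[-] asks=[#3:2@96]
After op 4 [order #4] market_sell(qty=2): fills=none; bids=[-] asks=[#3:2@96]
After op 5 [order #5] market_sell(qty=6): fills=none; bids=[-] asks=[#3:2@96]
After op 6 [order #6] limit_buy(price=96, qty=6): fills=#6x#3:2@96; bids=[#6:4@96] asks=[-]
After op 7 [order #7] market_sell(qty=4): fills=#6x#7:4@96; bids=[-] asks=[-]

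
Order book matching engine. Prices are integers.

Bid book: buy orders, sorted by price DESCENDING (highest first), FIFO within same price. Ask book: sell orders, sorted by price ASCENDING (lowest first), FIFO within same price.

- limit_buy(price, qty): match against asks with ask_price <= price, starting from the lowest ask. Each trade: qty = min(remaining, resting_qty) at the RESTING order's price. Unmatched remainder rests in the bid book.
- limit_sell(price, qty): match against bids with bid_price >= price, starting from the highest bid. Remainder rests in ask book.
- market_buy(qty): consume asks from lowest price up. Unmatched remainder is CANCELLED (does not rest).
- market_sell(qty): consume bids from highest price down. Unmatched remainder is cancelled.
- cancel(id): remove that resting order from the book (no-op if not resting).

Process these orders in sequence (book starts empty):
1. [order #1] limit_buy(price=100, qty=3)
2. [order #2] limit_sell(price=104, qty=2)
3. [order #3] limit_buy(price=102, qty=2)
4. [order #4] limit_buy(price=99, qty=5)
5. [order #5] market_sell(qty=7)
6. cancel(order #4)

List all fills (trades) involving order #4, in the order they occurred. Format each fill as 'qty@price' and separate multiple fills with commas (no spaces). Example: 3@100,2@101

Answer: 2@99

Derivation:
After op 1 [order #1] limit_buy(price=100, qty=3): fills=none; bids=[#1:3@100] asks=[-]
After op 2 [order #2] limit_sell(price=104, qty=2): fills=none; bids=[#1:3@100] asks=[#2:2@104]
After op 3 [order #3] limit_buy(price=102, qty=2): fills=none; bids=[#3:2@102 #1:3@100] asks=[#2:2@104]
After op 4 [order #4] limit_buy(price=99, qty=5): fills=none; bids=[#3:2@102 #1:3@100 #4:5@99] asks=[#2:2@104]
After op 5 [order #5] market_sell(qty=7): fills=#3x#5:2@102 #1x#5:3@100 #4x#5:2@99; bids=[#4:3@99] asks=[#2:2@104]
After op 6 cancel(order #4): fills=none; bids=[-] asks=[#2:2@104]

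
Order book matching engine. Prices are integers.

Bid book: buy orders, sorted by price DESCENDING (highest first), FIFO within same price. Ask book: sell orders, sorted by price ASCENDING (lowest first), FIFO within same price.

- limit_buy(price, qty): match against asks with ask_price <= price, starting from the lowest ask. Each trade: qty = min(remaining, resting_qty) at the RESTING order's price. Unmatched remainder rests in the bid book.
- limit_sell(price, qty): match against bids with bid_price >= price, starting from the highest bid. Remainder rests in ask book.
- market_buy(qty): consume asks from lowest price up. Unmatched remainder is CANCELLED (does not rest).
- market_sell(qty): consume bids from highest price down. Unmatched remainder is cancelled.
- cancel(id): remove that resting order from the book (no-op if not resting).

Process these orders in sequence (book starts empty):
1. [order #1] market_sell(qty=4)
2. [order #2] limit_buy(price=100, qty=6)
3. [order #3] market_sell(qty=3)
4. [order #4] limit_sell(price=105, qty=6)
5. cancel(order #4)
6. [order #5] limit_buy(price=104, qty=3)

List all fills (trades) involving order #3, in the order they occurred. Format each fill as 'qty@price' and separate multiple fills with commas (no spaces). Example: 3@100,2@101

Answer: 3@100

Derivation:
After op 1 [order #1] market_sell(qty=4): fills=none; bids=[-] asks=[-]
After op 2 [order #2] limit_buy(price=100, qty=6): fills=none; bids=[#2:6@100] asks=[-]
After op 3 [order #3] market_sell(qty=3): fills=#2x#3:3@100; bids=[#2:3@100] asks=[-]
After op 4 [order #4] limit_sell(price=105, qty=6): fills=none; bids=[#2:3@100] asks=[#4:6@105]
After op 5 cancel(order #4): fills=none; bids=[#2:3@100] asks=[-]
After op 6 [order #5] limit_buy(price=104, qty=3): fills=none; bids=[#5:3@104 #2:3@100] asks=[-]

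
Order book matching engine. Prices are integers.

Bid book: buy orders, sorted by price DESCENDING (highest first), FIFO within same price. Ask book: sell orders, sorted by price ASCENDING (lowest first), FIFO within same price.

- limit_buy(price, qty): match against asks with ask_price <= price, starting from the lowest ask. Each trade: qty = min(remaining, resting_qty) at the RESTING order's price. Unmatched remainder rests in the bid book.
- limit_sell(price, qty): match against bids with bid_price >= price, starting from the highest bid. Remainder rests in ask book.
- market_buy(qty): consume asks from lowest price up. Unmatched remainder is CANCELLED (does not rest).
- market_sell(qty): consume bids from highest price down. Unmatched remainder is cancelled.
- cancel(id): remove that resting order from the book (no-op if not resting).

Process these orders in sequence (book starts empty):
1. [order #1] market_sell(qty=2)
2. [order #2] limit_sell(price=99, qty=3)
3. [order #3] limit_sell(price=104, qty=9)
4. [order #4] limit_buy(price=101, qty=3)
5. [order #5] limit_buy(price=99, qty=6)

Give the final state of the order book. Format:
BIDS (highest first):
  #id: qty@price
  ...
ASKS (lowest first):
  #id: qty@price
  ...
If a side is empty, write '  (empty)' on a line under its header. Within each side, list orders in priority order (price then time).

Answer: BIDS (highest first):
  #5: 6@99
ASKS (lowest first):
  #3: 9@104

Derivation:
After op 1 [order #1] market_sell(qty=2): fills=none; bids=[-] asks=[-]
After op 2 [order #2] limit_sell(price=99, qty=3): fills=none; bids=[-] asks=[#2:3@99]
After op 3 [order #3] limit_sell(price=104, qty=9): fills=none; bids=[-] asks=[#2:3@99 #3:9@104]
After op 4 [order #4] limit_buy(price=101, qty=3): fills=#4x#2:3@99; bids=[-] asks=[#3:9@104]
After op 5 [order #5] limit_buy(price=99, qty=6): fills=none; bids=[#5:6@99] asks=[#3:9@104]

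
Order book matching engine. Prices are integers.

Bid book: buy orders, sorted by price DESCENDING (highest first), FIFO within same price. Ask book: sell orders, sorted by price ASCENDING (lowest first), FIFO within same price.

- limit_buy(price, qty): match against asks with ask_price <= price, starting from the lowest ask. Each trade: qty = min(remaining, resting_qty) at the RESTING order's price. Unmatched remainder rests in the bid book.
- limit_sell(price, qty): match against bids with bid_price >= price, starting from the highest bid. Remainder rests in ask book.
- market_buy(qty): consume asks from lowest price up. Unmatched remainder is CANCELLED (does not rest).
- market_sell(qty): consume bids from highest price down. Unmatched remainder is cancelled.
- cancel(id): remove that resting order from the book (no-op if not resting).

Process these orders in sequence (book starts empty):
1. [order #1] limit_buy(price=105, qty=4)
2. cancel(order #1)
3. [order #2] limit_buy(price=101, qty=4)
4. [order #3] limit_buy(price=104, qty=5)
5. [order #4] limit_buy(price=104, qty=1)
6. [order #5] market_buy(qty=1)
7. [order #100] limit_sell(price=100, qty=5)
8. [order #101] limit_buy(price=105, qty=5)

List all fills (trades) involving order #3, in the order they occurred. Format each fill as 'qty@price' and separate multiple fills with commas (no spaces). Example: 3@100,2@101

Answer: 5@104

Derivation:
After op 1 [order #1] limit_buy(price=105, qty=4): fills=none; bids=[#1:4@105] asks=[-]
After op 2 cancel(order #1): fills=none; bids=[-] asks=[-]
After op 3 [order #2] limit_buy(price=101, qty=4): fills=none; bids=[#2:4@101] asks=[-]
After op 4 [order #3] limit_buy(price=104, qty=5): fills=none; bids=[#3:5@104 #2:4@101] asks=[-]
After op 5 [order #4] limit_buy(price=104, qty=1): fills=none; bids=[#3:5@104 #4:1@104 #2:4@101] asks=[-]
After op 6 [order #5] market_buy(qty=1): fills=none; bids=[#3:5@104 #4:1@104 #2:4@101] asks=[-]
After op 7 [order #100] limit_sell(price=100, qty=5): fills=#3x#100:5@104; bids=[#4:1@104 #2:4@101] asks=[-]
After op 8 [order #101] limit_buy(price=105, qty=5): fills=none; bids=[#101:5@105 #4:1@104 #2:4@101] asks=[-]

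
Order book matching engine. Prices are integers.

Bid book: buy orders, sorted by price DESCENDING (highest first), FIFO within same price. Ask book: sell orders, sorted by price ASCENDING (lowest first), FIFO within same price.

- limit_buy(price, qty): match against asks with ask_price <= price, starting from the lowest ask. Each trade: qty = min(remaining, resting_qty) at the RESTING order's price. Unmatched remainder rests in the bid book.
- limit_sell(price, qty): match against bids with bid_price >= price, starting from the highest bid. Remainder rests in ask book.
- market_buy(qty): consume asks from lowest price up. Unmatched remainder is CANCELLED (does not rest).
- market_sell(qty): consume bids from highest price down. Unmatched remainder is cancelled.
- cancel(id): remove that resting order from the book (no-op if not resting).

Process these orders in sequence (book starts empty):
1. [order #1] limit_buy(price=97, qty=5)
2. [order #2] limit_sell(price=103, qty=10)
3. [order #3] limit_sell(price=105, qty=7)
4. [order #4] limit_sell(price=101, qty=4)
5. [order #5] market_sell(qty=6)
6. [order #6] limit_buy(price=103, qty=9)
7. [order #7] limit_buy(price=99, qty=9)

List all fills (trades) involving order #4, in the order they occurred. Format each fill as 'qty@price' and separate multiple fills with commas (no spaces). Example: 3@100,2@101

Answer: 4@101

Derivation:
After op 1 [order #1] limit_buy(price=97, qty=5): fills=none; bids=[#1:5@97] asks=[-]
After op 2 [order #2] limit_sell(price=103, qty=10): fills=none; bids=[#1:5@97] asks=[#2:10@103]
After op 3 [order #3] limit_sell(price=105, qty=7): fills=none; bids=[#1:5@97] asks=[#2:10@103 #3:7@105]
After op 4 [order #4] limit_sell(price=101, qty=4): fills=none; bids=[#1:5@97] asks=[#4:4@101 #2:10@103 #3:7@105]
After op 5 [order #5] market_sell(qty=6): fills=#1x#5:5@97; bids=[-] asks=[#4:4@101 #2:10@103 #3:7@105]
After op 6 [order #6] limit_buy(price=103, qty=9): fills=#6x#4:4@101 #6x#2:5@103; bids=[-] asks=[#2:5@103 #3:7@105]
After op 7 [order #7] limit_buy(price=99, qty=9): fills=none; bids=[#7:9@99] asks=[#2:5@103 #3:7@105]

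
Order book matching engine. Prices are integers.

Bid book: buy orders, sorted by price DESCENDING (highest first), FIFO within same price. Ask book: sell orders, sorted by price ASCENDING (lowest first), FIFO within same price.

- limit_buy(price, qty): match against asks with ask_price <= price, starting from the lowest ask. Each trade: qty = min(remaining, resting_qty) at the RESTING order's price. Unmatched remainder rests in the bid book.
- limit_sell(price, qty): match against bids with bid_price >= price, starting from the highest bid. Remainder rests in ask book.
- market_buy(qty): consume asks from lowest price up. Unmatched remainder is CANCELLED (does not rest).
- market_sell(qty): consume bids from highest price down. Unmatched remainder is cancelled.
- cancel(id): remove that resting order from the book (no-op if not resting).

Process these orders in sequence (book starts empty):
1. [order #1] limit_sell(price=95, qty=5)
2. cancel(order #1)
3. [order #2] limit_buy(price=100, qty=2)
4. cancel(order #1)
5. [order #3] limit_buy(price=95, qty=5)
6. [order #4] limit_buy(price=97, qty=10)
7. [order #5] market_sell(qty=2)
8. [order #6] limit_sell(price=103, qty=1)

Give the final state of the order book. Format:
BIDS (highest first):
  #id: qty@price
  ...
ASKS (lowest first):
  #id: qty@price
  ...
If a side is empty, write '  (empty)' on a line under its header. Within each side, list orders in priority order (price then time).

After op 1 [order #1] limit_sell(price=95, qty=5): fills=none; bids=[-] asks=[#1:5@95]
After op 2 cancel(order #1): fills=none; bids=[-] asks=[-]
After op 3 [order #2] limit_buy(price=100, qty=2): fills=none; bids=[#2:2@100] asks=[-]
After op 4 cancel(order #1): fills=none; bids=[#2:2@100] asks=[-]
After op 5 [order #3] limit_buy(price=95, qty=5): fills=none; bids=[#2:2@100 #3:5@95] asks=[-]
After op 6 [order #4] limit_buy(price=97, qty=10): fills=none; bids=[#2:2@100 #4:10@97 #3:5@95] asks=[-]
After op 7 [order #5] market_sell(qty=2): fills=#2x#5:2@100; bids=[#4:10@97 #3:5@95] asks=[-]
After op 8 [order #6] limit_sell(price=103, qty=1): fills=none; bids=[#4:10@97 #3:5@95] asks=[#6:1@103]

Answer: BIDS (highest first):
  #4: 10@97
  #3: 5@95
ASKS (lowest first):
  #6: 1@103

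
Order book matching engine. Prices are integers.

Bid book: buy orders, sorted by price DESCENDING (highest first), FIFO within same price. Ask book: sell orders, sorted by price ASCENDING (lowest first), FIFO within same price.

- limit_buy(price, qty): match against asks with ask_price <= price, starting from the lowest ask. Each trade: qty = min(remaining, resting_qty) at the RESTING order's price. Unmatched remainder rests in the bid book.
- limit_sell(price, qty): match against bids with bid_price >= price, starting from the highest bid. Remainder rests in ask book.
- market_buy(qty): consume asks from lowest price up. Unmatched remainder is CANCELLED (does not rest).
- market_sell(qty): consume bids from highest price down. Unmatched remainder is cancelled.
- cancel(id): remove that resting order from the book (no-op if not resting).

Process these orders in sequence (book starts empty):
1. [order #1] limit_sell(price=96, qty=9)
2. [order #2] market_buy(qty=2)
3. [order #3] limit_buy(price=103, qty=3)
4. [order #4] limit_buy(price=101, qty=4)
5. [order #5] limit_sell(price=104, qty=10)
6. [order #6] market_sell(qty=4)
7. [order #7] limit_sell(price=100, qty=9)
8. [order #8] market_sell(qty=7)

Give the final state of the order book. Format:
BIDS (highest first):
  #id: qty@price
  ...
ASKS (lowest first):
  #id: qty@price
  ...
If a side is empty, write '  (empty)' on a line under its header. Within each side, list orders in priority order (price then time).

After op 1 [order #1] limit_sell(price=96, qty=9): fills=none; bids=[-] asks=[#1:9@96]
After op 2 [order #2] market_buy(qty=2): fills=#2x#1:2@96; bids=[-] asks=[#1:7@96]
After op 3 [order #3] limit_buy(price=103, qty=3): fills=#3x#1:3@96; bids=[-] asks=[#1:4@96]
After op 4 [order #4] limit_buy(price=101, qty=4): fills=#4x#1:4@96; bids=[-] asks=[-]
After op 5 [order #5] limit_sell(price=104, qty=10): fills=none; bids=[-] asks=[#5:10@104]
After op 6 [order #6] market_sell(qty=4): fills=none; bids=[-] asks=[#5:10@104]
After op 7 [order #7] limit_sell(price=100, qty=9): fills=none; bids=[-] asks=[#7:9@100 #5:10@104]
After op 8 [order #8] market_sell(qty=7): fills=none; bids=[-] asks=[#7:9@100 #5:10@104]

Answer: BIDS (highest first):
  (empty)
ASKS (lowest first):
  #7: 9@100
  #5: 10@104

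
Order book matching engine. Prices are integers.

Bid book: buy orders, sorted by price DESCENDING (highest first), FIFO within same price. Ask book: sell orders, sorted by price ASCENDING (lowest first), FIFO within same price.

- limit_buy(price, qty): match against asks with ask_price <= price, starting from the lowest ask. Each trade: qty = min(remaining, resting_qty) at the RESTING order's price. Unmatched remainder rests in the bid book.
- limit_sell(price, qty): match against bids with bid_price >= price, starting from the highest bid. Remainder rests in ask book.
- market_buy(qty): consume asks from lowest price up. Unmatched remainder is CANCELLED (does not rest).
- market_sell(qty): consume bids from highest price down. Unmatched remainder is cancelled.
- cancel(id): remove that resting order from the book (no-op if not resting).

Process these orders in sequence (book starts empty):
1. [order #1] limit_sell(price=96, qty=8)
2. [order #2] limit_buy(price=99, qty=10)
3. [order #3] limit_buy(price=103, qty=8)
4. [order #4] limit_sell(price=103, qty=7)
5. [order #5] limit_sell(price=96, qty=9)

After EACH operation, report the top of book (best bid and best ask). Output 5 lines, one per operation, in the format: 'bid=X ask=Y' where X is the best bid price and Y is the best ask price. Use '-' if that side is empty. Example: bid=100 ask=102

After op 1 [order #1] limit_sell(price=96, qty=8): fills=none; bids=[-] asks=[#1:8@96]
After op 2 [order #2] limit_buy(price=99, qty=10): fills=#2x#1:8@96; bids=[#2:2@99] asks=[-]
After op 3 [order #3] limit_buy(price=103, qty=8): fills=none; bids=[#3:8@103 #2:2@99] asks=[-]
After op 4 [order #4] limit_sell(price=103, qty=7): fills=#3x#4:7@103; bids=[#3:1@103 #2:2@99] asks=[-]
After op 5 [order #5] limit_sell(price=96, qty=9): fills=#3x#5:1@103 #2x#5:2@99; bids=[-] asks=[#5:6@96]

Answer: bid=- ask=96
bid=99 ask=-
bid=103 ask=-
bid=103 ask=-
bid=- ask=96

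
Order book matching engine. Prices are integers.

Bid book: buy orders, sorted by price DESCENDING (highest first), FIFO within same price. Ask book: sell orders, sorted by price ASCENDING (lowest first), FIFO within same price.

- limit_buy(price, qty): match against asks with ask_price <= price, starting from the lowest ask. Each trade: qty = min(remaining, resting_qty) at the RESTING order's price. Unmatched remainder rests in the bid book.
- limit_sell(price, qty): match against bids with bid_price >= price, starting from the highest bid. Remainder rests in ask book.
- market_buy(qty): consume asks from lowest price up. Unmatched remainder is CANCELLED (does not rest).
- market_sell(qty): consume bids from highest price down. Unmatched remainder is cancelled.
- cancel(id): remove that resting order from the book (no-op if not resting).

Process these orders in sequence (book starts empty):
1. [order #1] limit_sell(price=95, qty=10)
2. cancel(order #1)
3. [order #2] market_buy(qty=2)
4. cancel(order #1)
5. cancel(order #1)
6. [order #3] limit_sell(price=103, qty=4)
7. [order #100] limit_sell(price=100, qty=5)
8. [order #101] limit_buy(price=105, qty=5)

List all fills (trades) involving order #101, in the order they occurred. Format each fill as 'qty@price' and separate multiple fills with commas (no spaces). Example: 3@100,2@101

After op 1 [order #1] limit_sell(price=95, qty=10): fills=none; bids=[-] asks=[#1:10@95]
After op 2 cancel(order #1): fills=none; bids=[-] asks=[-]
After op 3 [order #2] market_buy(qty=2): fills=none; bids=[-] asks=[-]
After op 4 cancel(order #1): fills=none; bids=[-] asks=[-]
After op 5 cancel(order #1): fills=none; bids=[-] asks=[-]
After op 6 [order #3] limit_sell(price=103, qty=4): fills=none; bids=[-] asks=[#3:4@103]
After op 7 [order #100] limit_sell(price=100, qty=5): fills=none; bids=[-] asks=[#100:5@100 #3:4@103]
After op 8 [order #101] limit_buy(price=105, qty=5): fills=#101x#100:5@100; bids=[-] asks=[#3:4@103]

Answer: 5@100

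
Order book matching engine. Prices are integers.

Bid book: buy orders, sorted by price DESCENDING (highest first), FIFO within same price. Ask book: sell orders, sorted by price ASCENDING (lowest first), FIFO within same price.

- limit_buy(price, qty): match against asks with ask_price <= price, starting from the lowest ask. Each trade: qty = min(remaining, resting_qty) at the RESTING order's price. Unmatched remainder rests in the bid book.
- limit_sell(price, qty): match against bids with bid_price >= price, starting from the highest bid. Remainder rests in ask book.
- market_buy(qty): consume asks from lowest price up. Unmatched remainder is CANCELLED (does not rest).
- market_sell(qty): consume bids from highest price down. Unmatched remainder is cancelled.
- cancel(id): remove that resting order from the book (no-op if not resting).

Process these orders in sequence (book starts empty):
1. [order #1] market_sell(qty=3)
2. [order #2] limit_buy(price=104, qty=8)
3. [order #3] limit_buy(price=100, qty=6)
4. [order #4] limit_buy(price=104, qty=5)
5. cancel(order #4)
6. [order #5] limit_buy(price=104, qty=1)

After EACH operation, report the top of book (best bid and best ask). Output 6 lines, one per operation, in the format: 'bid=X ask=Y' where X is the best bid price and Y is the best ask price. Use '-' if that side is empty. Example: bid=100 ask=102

After op 1 [order #1] market_sell(qty=3): fills=none; bids=[-] asks=[-]
After op 2 [order #2] limit_buy(price=104, qty=8): fills=none; bids=[#2:8@104] asks=[-]
After op 3 [order #3] limit_buy(price=100, qty=6): fills=none; bids=[#2:8@104 #3:6@100] asks=[-]
After op 4 [order #4] limit_buy(price=104, qty=5): fills=none; bids=[#2:8@104 #4:5@104 #3:6@100] asks=[-]
After op 5 cancel(order #4): fills=none; bids=[#2:8@104 #3:6@100] asks=[-]
After op 6 [order #5] limit_buy(price=104, qty=1): fills=none; bids=[#2:8@104 #5:1@104 #3:6@100] asks=[-]

Answer: bid=- ask=-
bid=104 ask=-
bid=104 ask=-
bid=104 ask=-
bid=104 ask=-
bid=104 ask=-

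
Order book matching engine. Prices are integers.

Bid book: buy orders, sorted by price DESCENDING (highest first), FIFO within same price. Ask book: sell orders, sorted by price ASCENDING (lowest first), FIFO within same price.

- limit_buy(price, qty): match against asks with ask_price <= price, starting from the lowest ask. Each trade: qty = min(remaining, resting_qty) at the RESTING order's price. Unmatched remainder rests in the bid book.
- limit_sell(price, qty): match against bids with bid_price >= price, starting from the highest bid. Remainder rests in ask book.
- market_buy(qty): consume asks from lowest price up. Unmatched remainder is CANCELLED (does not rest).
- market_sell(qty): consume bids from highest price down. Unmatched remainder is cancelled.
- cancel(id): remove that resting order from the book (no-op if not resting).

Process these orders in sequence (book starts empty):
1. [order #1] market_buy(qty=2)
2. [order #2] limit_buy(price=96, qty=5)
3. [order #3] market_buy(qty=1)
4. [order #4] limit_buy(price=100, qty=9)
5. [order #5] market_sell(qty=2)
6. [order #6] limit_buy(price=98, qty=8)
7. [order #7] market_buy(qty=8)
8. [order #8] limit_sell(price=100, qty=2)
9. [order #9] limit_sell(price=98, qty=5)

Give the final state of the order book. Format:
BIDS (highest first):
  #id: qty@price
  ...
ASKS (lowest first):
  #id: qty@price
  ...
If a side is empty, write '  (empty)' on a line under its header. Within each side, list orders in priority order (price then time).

Answer: BIDS (highest first):
  #6: 8@98
  #2: 5@96
ASKS (lowest first):
  (empty)

Derivation:
After op 1 [order #1] market_buy(qty=2): fills=none; bids=[-] asks=[-]
After op 2 [order #2] limit_buy(price=96, qty=5): fills=none; bids=[#2:5@96] asks=[-]
After op 3 [order #3] market_buy(qty=1): fills=none; bids=[#2:5@96] asks=[-]
After op 4 [order #4] limit_buy(price=100, qty=9): fills=none; bids=[#4:9@100 #2:5@96] asks=[-]
After op 5 [order #5] market_sell(qty=2): fills=#4x#5:2@100; bids=[#4:7@100 #2:5@96] asks=[-]
After op 6 [order #6] limit_buy(price=98, qty=8): fills=none; bids=[#4:7@100 #6:8@98 #2:5@96] asks=[-]
After op 7 [order #7] market_buy(qty=8): fills=none; bids=[#4:7@100 #6:8@98 #2:5@96] asks=[-]
After op 8 [order #8] limit_sell(price=100, qty=2): fills=#4x#8:2@100; bids=[#4:5@100 #6:8@98 #2:5@96] asks=[-]
After op 9 [order #9] limit_sell(price=98, qty=5): fills=#4x#9:5@100; bids=[#6:8@98 #2:5@96] asks=[-]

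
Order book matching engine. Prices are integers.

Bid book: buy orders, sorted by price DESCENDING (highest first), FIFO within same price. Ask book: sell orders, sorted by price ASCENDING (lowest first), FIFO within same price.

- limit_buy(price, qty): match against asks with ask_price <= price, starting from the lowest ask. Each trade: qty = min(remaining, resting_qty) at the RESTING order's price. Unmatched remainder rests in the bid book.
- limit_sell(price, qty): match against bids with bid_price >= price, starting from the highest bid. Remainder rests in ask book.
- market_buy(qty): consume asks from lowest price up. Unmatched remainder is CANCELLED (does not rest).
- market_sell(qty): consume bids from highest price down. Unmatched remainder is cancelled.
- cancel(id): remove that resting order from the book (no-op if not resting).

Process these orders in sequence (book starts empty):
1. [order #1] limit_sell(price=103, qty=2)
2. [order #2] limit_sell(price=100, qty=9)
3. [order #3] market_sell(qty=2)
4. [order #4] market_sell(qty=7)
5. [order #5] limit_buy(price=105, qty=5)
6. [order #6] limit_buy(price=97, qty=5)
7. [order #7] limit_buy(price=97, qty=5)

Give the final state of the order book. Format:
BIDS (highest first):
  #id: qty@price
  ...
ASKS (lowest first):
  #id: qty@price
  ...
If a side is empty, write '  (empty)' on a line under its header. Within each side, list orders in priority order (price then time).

After op 1 [order #1] limit_sell(price=103, qty=2): fills=none; bids=[-] asks=[#1:2@103]
After op 2 [order #2] limit_sell(price=100, qty=9): fills=none; bids=[-] asks=[#2:9@100 #1:2@103]
After op 3 [order #3] market_sell(qty=2): fills=none; bids=[-] asks=[#2:9@100 #1:2@103]
After op 4 [order #4] market_sell(qty=7): fills=none; bids=[-] asks=[#2:9@100 #1:2@103]
After op 5 [order #5] limit_buy(price=105, qty=5): fills=#5x#2:5@100; bids=[-] asks=[#2:4@100 #1:2@103]
After op 6 [order #6] limit_buy(price=97, qty=5): fills=none; bids=[#6:5@97] asks=[#2:4@100 #1:2@103]
After op 7 [order #7] limit_buy(price=97, qty=5): fills=none; bids=[#6:5@97 #7:5@97] asks=[#2:4@100 #1:2@103]

Answer: BIDS (highest first):
  #6: 5@97
  #7: 5@97
ASKS (lowest first):
  #2: 4@100
  #1: 2@103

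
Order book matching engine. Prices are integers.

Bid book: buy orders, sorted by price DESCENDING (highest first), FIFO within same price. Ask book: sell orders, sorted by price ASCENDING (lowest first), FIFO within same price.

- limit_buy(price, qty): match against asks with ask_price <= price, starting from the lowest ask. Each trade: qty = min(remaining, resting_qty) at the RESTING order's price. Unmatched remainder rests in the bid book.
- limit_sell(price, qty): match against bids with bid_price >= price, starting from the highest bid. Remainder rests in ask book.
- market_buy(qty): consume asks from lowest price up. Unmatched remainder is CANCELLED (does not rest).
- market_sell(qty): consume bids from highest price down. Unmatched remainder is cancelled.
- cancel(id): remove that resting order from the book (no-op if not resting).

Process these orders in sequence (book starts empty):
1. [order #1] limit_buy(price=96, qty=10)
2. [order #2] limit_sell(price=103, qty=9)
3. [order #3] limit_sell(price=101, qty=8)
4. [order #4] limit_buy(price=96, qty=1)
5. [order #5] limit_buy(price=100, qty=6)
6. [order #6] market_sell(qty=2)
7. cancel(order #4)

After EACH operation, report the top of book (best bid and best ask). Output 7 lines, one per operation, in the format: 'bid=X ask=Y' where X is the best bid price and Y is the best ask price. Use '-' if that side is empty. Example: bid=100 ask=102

Answer: bid=96 ask=-
bid=96 ask=103
bid=96 ask=101
bid=96 ask=101
bid=100 ask=101
bid=100 ask=101
bid=100 ask=101

Derivation:
After op 1 [order #1] limit_buy(price=96, qty=10): fills=none; bids=[#1:10@96] asks=[-]
After op 2 [order #2] limit_sell(price=103, qty=9): fills=none; bids=[#1:10@96] asks=[#2:9@103]
After op 3 [order #3] limit_sell(price=101, qty=8): fills=none; bids=[#1:10@96] asks=[#3:8@101 #2:9@103]
After op 4 [order #4] limit_buy(price=96, qty=1): fills=none; bids=[#1:10@96 #4:1@96] asks=[#3:8@101 #2:9@103]
After op 5 [order #5] limit_buy(price=100, qty=6): fills=none; bids=[#5:6@100 #1:10@96 #4:1@96] asks=[#3:8@101 #2:9@103]
After op 6 [order #6] market_sell(qty=2): fills=#5x#6:2@100; bids=[#5:4@100 #1:10@96 #4:1@96] asks=[#3:8@101 #2:9@103]
After op 7 cancel(order #4): fills=none; bids=[#5:4@100 #1:10@96] asks=[#3:8@101 #2:9@103]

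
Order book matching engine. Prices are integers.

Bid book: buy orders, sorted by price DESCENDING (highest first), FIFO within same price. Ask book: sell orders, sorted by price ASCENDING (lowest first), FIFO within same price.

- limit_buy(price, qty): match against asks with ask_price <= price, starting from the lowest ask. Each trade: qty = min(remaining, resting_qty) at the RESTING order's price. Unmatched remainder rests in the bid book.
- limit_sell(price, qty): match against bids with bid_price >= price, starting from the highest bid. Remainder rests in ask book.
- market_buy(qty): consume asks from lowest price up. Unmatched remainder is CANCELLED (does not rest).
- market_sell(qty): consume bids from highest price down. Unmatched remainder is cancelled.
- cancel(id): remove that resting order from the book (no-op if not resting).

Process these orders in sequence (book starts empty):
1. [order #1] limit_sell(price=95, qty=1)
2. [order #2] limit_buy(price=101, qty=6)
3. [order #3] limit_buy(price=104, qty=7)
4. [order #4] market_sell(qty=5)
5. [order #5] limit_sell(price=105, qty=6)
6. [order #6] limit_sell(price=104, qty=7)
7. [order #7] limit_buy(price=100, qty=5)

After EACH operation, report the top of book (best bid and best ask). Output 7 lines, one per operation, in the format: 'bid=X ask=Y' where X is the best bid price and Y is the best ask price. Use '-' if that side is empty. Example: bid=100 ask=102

Answer: bid=- ask=95
bid=101 ask=-
bid=104 ask=-
bid=104 ask=-
bid=104 ask=105
bid=101 ask=104
bid=101 ask=104

Derivation:
After op 1 [order #1] limit_sell(price=95, qty=1): fills=none; bids=[-] asks=[#1:1@95]
After op 2 [order #2] limit_buy(price=101, qty=6): fills=#2x#1:1@95; bids=[#2:5@101] asks=[-]
After op 3 [order #3] limit_buy(price=104, qty=7): fills=none; bids=[#3:7@104 #2:5@101] asks=[-]
After op 4 [order #4] market_sell(qty=5): fills=#3x#4:5@104; bids=[#3:2@104 #2:5@101] asks=[-]
After op 5 [order #5] limit_sell(price=105, qty=6): fills=none; bids=[#3:2@104 #2:5@101] asks=[#5:6@105]
After op 6 [order #6] limit_sell(price=104, qty=7): fills=#3x#6:2@104; bids=[#2:5@101] asks=[#6:5@104 #5:6@105]
After op 7 [order #7] limit_buy(price=100, qty=5): fills=none; bids=[#2:5@101 #7:5@100] asks=[#6:5@104 #5:6@105]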